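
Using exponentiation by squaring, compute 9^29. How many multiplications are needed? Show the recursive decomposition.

Computing 9^29 by squaring (build up from 9^1; each line after the first costs one multiplication):

9^1 = 9
9^2 = (9^1)^2 = 9^2 = 81
9^3 = 9 * 9^2 = 9 * 81 = 729
9^6 = (9^3)^2 = 729^2 = 531441
9^7 = 9 * 9^6 = 9 * 531441 = 4782969
9^14 = (9^7)^2 = 4782969^2 = 22876792454961
9^28 = (9^14)^2 = 22876792454961^2 = 523347633027360537213511521
9^29 = 9 * 9^28 = 9 * 523347633027360537213511521 = 4710128697246244834921603689

Result: 4710128697246244834921603689
Multiplications needed: 7 (7 lines after 9^1)

9^29 = 4710128697246244834921603689. Using exponentiation by squaring, this requires 7 multiplications. The key idea: if the exponent is even, square the half-power; if odd, multiply by the base once.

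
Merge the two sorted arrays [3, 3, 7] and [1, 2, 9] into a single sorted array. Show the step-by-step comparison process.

Merging process:

Compare 3 vs 1: take 1 from right. Merged: [1]
Compare 3 vs 2: take 2 from right. Merged: [1, 2]
Compare 3 vs 9: take 3 from left. Merged: [1, 2, 3]
Compare 3 vs 9: take 3 from left. Merged: [1, 2, 3, 3]
Compare 7 vs 9: take 7 from left. Merged: [1, 2, 3, 3, 7]
Append remaining from right: [9]. Merged: [1, 2, 3, 3, 7, 9]

Final merged array: [1, 2, 3, 3, 7, 9]
Total comparisons: 5

The merged array is [1, 2, 3, 3, 7, 9], requiring 5 comparisons. The merge step runs in O(n) time where n is the total number of elements.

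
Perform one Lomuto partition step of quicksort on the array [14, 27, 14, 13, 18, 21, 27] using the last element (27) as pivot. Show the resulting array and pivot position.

Lomuto partition with pivot = 27:

Initial array: [14, 27, 14, 13, 18, 21, 27]

arr[0]=14 <= 27: swap with position 0, array becomes [14, 27, 14, 13, 18, 21, 27]
arr[1]=27 <= 27: swap with position 1, array becomes [14, 27, 14, 13, 18, 21, 27]
arr[2]=14 <= 27: swap with position 2, array becomes [14, 27, 14, 13, 18, 21, 27]
arr[3]=13 <= 27: swap with position 3, array becomes [14, 27, 14, 13, 18, 21, 27]
arr[4]=18 <= 27: swap with position 4, array becomes [14, 27, 14, 13, 18, 21, 27]
arr[5]=21 <= 27: swap with position 5, array becomes [14, 27, 14, 13, 18, 21, 27]

Place pivot at position 6: [14, 27, 14, 13, 18, 21, 27]
Pivot position: 6

After partitioning with pivot 27, the array becomes [14, 27, 14, 13, 18, 21, 27]. The pivot is placed at index 6. All elements to the left of the pivot are <= 27, and all elements to the right are > 27.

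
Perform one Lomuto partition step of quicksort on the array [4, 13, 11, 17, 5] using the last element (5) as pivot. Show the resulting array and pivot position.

Lomuto partition with pivot = 5:

Initial array: [4, 13, 11, 17, 5]

arr[0]=4 <= 5: swap with position 0, array becomes [4, 13, 11, 17, 5]
arr[1]=13 > 5: no swap
arr[2]=11 > 5: no swap
arr[3]=17 > 5: no swap

Place pivot at position 1: [4, 5, 11, 17, 13]
Pivot position: 1

After partitioning with pivot 5, the array becomes [4, 5, 11, 17, 13]. The pivot is placed at index 1. All elements to the left of the pivot are <= 5, and all elements to the right are > 5.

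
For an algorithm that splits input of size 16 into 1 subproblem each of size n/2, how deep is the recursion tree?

For divide and conquer with division factor 2:

Problem sizes at each level:
Level 0: 16
Level 1: 8
Level 2: 4
Level 3: 2
Level 4: 1

The root is level 0 and the size-1 base case is level 4 (the tree spans levels 0 through 4, i.e. 5 levels counting the root), so the depth is the number of divisions: log_2(16) = 4

The recursion tree depth is log_2(16) = 4. At each level, the problem size is divided by 2, so it takes 4 divisions to reduce to a base case of size 1. The algorithm makes 1 recursive call at each level.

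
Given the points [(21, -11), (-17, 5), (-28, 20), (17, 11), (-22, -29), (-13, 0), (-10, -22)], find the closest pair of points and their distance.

Computing all pairwise distances among 7 points:

d((21, -11), (-17, 5)) = 41.2311
d((21, -11), (-28, 20)) = 57.9828
d((21, -11), (17, 11)) = 22.3607
d((21, -11), (-22, -29)) = 46.6154
d((21, -11), (-13, 0)) = 35.7351
d((21, -11), (-10, -22)) = 32.8938
d((-17, 5), (-28, 20)) = 18.6011
d((-17, 5), (17, 11)) = 34.5254
d((-17, 5), (-22, -29)) = 34.3657
d((-17, 5), (-13, 0)) = 6.4031 <-- minimum
d((-17, 5), (-10, -22)) = 27.8927
d((-28, 20), (17, 11)) = 45.8912
d((-28, 20), (-22, -29)) = 49.366
d((-28, 20), (-13, 0)) = 25.0
d((-28, 20), (-10, -22)) = 45.6946
d((17, 11), (-22, -29)) = 55.8659
d((17, 11), (-13, 0)) = 31.9531
d((17, 11), (-10, -22)) = 42.638
d((-22, -29), (-13, 0)) = 30.3645
d((-22, -29), (-10, -22)) = 13.8924
d((-13, 0), (-10, -22)) = 22.2036

Closest pair: (-17, 5) and (-13, 0) with distance 6.4031

The closest pair is (-17, 5) and (-13, 0) with Euclidean distance 6.4031. For 7 points, brute-force pairwise comparison is shown above. For large n, the divide-and-conquer algorithm (sort by x, recurse on halves, check the dividing strip) achieves O(n log n).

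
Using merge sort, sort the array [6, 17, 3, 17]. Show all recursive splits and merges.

Merge sort trace:

Split: [6, 17, 3, 17] -> [6, 17] and [3, 17]
  Split: [6, 17] -> [6] and [17]
  Merge: [6] + [17] -> [6, 17]
  Split: [3, 17] -> [3] and [17]
  Merge: [3] + [17] -> [3, 17]
Merge: [6, 17] + [3, 17] -> [3, 6, 17, 17]

Final sorted array: [3, 6, 17, 17]

The merge sort proceeds by recursively splitting the array and merging sorted halves.
After all merges, the sorted array is [3, 6, 17, 17].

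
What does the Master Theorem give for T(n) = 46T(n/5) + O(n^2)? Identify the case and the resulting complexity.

Master Theorem for T(n) = 46T(n/5) + O(n^2):

a = 46, b = 5, c = 2
log_b(a) = log_5(46) = 2.3789

Case 1: c = 2 < log_5(46) = 2.3789
T(n) = O(n^(log_5 46))

For T(n) = 46T(n/5) + O(n^2): log_5(46) = 2.3789. This is Case 1 of the Master Theorem (c < log_b(a), work dominated by leaves), giving O(n^(log_5 46)).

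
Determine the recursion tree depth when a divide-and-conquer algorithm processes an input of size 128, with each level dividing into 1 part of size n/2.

For divide and conquer with division factor 2:

Problem sizes at each level:
Level 0: 128
Level 1: 64
Level 2: 32
Level 3: 16
Level 4: 8
Level 5: 4
Level 6: 2
Level 7: 1

The root is level 0 and the size-1 base case is level 7 (the tree spans levels 0 through 7, i.e. 8 levels counting the root), so the depth is the number of divisions: log_2(128) = 7

The recursion tree depth is log_2(128) = 7. At each level, the problem size is divided by 2, so it takes 7 divisions to reduce to a base case of size 1. The algorithm makes 1 recursive call at each level.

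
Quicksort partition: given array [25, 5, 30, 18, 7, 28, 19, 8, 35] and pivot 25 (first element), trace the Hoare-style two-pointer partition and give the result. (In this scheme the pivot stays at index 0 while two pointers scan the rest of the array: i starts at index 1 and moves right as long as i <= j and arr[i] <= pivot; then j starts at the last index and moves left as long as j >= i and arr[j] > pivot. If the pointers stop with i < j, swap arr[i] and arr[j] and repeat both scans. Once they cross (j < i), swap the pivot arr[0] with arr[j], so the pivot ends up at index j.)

Hoare-style two-pointer partition with pivot = 25:

Initial array: [25, 5, 30, 18, 7, 28, 19, 8, 35]

Pointers start at i = 1, j = 8.
i stops at index 2 (arr[2]=30 > 25), j stops at index 7 (arr[7]=8 <= 25): swap arr[2] and arr[7], array becomes [25, 5, 8, 18, 7, 28, 19, 30, 35]
i stops at index 5 (arr[5]=28 > 25), j stops at index 6 (arr[6]=19 <= 25): swap arr[5] and arr[6], array becomes [25, 5, 8, 18, 7, 19, 28, 30, 35]
i ends at 6, j ends at 5: the pointers have crossed (j < i), so scanning stops.

Swap pivot arr[0] with arr[5] to place pivot at position 5: [19, 5, 8, 18, 7, 25, 28, 30, 35]
Pivot position: 5

After partitioning with pivot 25, the array becomes [19, 5, 8, 18, 7, 25, 28, 30, 35]. The pivot is placed at index 5. All elements to the left of the pivot are <= 25, and all elements to the right are > 25.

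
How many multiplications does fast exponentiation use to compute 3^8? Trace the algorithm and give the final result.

Computing 3^8 by squaring (build up from 3^1; each line after the first costs one multiplication):

3^1 = 3
3^2 = (3^1)^2 = 3^2 = 9
3^4 = (3^2)^2 = 9^2 = 81
3^8 = (3^4)^2 = 81^2 = 6561

Result: 6561
Multiplications needed: 3 (3 lines after 3^1)

3^8 = 6561. Using exponentiation by squaring, this requires 3 multiplications. The key idea: if the exponent is even, square the half-power; if odd, multiply by the base once.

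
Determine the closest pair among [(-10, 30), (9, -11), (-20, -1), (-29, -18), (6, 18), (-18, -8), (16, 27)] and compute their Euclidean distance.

Computing all pairwise distances among 7 points:

d((-10, 30), (9, -11)) = 45.1885
d((-10, 30), (-20, -1)) = 32.573
d((-10, 30), (-29, -18)) = 51.6236
d((-10, 30), (6, 18)) = 20.0
d((-10, 30), (-18, -8)) = 38.833
d((-10, 30), (16, 27)) = 26.1725
d((9, -11), (-20, -1)) = 30.6757
d((9, -11), (-29, -18)) = 38.6394
d((9, -11), (6, 18)) = 29.1548
d((9, -11), (-18, -8)) = 27.1662
d((9, -11), (16, 27)) = 38.6394
d((-20, -1), (-29, -18)) = 19.2354
d((-20, -1), (6, 18)) = 32.2025
d((-20, -1), (-18, -8)) = 7.2801 <-- minimum
d((-20, -1), (16, 27)) = 45.607
d((-29, -18), (6, 18)) = 50.2096
d((-29, -18), (-18, -8)) = 14.8661
d((-29, -18), (16, 27)) = 63.6396
d((6, 18), (-18, -8)) = 35.3836
d((6, 18), (16, 27)) = 13.4536
d((-18, -8), (16, 27)) = 48.7955

Closest pair: (-20, -1) and (-18, -8) with distance 7.2801

The closest pair is (-20, -1) and (-18, -8) with Euclidean distance 7.2801. For 7 points, brute-force pairwise comparison is shown above. For large n, the divide-and-conquer algorithm (sort by x, recurse on halves, check the dividing strip) achieves O(n log n).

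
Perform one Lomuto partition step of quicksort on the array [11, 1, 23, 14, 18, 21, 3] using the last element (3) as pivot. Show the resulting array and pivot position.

Lomuto partition with pivot = 3:

Initial array: [11, 1, 23, 14, 18, 21, 3]

arr[0]=11 > 3: no swap
arr[1]=1 <= 3: swap with position 0, array becomes [1, 11, 23, 14, 18, 21, 3]
arr[2]=23 > 3: no swap
arr[3]=14 > 3: no swap
arr[4]=18 > 3: no swap
arr[5]=21 > 3: no swap

Place pivot at position 1: [1, 3, 23, 14, 18, 21, 11]
Pivot position: 1

After partitioning with pivot 3, the array becomes [1, 3, 23, 14, 18, 21, 11]. The pivot is placed at index 1. All elements to the left of the pivot are <= 3, and all elements to the right are > 3.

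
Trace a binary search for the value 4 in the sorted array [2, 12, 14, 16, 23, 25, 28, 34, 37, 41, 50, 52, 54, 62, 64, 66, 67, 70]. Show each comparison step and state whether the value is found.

Binary search for 4 in [2, 12, 14, 16, 23, 25, 28, 34, 37, 41, 50, 52, 54, 62, 64, 66, 67, 70]:

lo=0, hi=17, mid=8, arr[mid]=37 -> 37 > 4, search left half
lo=0, hi=7, mid=3, arr[mid]=16 -> 16 > 4, search left half
lo=0, hi=2, mid=1, arr[mid]=12 -> 12 > 4, search left half
lo=0, hi=0, mid=0, arr[mid]=2 -> 2 < 4, search right half
lo=1 > hi=0, target 4 not found

Binary search determines that 4 is not in the array after 4 comparisons. The search space was exhausted without finding the target.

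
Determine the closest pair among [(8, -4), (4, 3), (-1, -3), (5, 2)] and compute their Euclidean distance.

Computing all pairwise distances among 4 points:

d((8, -4), (4, 3)) = 8.0623
d((8, -4), (-1, -3)) = 9.0554
d((8, -4), (5, 2)) = 6.7082
d((4, 3), (-1, -3)) = 7.8102
d((4, 3), (5, 2)) = 1.4142 <-- minimum
d((-1, -3), (5, 2)) = 7.8102

Closest pair: (4, 3) and (5, 2) with distance 1.4142

The closest pair is (4, 3) and (5, 2) with Euclidean distance 1.4142. For 4 points, brute-force pairwise comparison is shown above. For large n, the divide-and-conquer algorithm (sort by x, recurse on halves, check the dividing strip) achieves O(n log n).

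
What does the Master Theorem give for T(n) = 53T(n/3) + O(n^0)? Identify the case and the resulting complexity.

Master Theorem for T(n) = 53T(n/3) + O(n^0):

a = 53, b = 3, c = 0
log_b(a) = log_3(53) = 3.6139

Case 1: c = 0 < log_3(53) = 3.6139
T(n) = O(n^(log_3 53))

For T(n) = 53T(n/3) + O(n^0): log_3(53) = 3.6139. This is Case 1 of the Master Theorem (c < log_b(a), work dominated by leaves), giving O(n^(log_3 53)).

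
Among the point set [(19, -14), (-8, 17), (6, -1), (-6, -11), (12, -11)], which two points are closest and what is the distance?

Computing all pairwise distances among 5 points:

d((19, -14), (-8, 17)) = 41.1096
d((19, -14), (6, -1)) = 18.3848
d((19, -14), (-6, -11)) = 25.1794
d((19, -14), (12, -11)) = 7.6158 <-- minimum
d((-8, 17), (6, -1)) = 22.8035
d((-8, 17), (-6, -11)) = 28.0713
d((-8, 17), (12, -11)) = 34.4093
d((6, -1), (-6, -11)) = 15.6205
d((6, -1), (12, -11)) = 11.6619
d((-6, -11), (12, -11)) = 18.0

Closest pair: (19, -14) and (12, -11) with distance 7.6158

The closest pair is (19, -14) and (12, -11) with Euclidean distance 7.6158. For 5 points, brute-force pairwise comparison is shown above. For large n, the divide-and-conquer algorithm (sort by x, recurse on halves, check the dividing strip) achieves O(n log n).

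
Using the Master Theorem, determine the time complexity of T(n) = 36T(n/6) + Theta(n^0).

Master Theorem for T(n) = 36T(n/6) + O(n^0):

a = 36, b = 6, c = 0
log_b(a) = log_6(36) = 2.0000

Case 1: c = 0 < log_6(36) = 2.0000
T(n) = O(n^(log_6 36)) = O(n^2)

For T(n) = 36T(n/6) + O(n^0): log_6(36) = 2.0000. This is Case 1 of the Master Theorem (c < log_b(a), work dominated by leaves), giving O(n^2).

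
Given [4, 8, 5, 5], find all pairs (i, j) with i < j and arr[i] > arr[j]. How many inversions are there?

Finding inversions in [4, 8, 5, 5]:

(1, 2): arr[1]=8 > arr[2]=5
(1, 3): arr[1]=8 > arr[3]=5

Total inversions: 2

The array has 2 inversion(s): (1,2), (1,3). Each pair (i,j) satisfies i < j and arr[i] > arr[j].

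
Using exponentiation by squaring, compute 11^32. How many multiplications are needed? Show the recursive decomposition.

Computing 11^32 by squaring (build up from 11^1; each line after the first costs one multiplication):

11^1 = 11
11^2 = (11^1)^2 = 11^2 = 121
11^4 = (11^2)^2 = 121^2 = 14641
11^8 = (11^4)^2 = 14641^2 = 214358881
11^16 = (11^8)^2 = 214358881^2 = 45949729863572161
11^32 = (11^16)^2 = 45949729863572161^2 = 2111377674535255285545615254209921

Result: 2111377674535255285545615254209921
Multiplications needed: 5 (5 lines after 11^1)

11^32 = 2111377674535255285545615254209921. Using exponentiation by squaring, this requires 5 multiplications. The key idea: if the exponent is even, square the half-power; if odd, multiply by the base once.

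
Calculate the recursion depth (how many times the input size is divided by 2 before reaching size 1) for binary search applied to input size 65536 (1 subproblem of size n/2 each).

For divide and conquer with division factor 2:

Problem sizes at each level:
Level 0: 65536
Level 1: 32768
Level 2: 16384
Level 3: 8192
Level 4: 4096
Level 5: 2048
Level 6: 1024
Level 7: 512
Level 8: 256
Level 9: 128
Level 10: 64
Level 11: 32
Level 12: 16
Level 13: 8
Level 14: 4
Level 15: 2
Level 16: 1

The root is level 0 and the size-1 base case is level 16 (the tree spans levels 0 through 16, i.e. 17 levels counting the root), so the depth is the number of divisions: log_2(65536) = 16

The recursion tree depth is log_2(65536) = 16. At each level, the problem size is divided by 2, so it takes 16 divisions to reduce to a base case of size 1. The algorithm makes 1 recursive call at each level.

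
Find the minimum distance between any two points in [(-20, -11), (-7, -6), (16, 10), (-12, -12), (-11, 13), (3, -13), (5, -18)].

Computing all pairwise distances among 7 points:

d((-20, -11), (-7, -6)) = 13.9284
d((-20, -11), (16, 10)) = 41.6773
d((-20, -11), (-12, -12)) = 8.0623
d((-20, -11), (-11, 13)) = 25.632
d((-20, -11), (3, -13)) = 23.0868
d((-20, -11), (5, -18)) = 25.9615
d((-7, -6), (16, 10)) = 28.0179
d((-7, -6), (-12, -12)) = 7.8102
d((-7, -6), (-11, 13)) = 19.4165
d((-7, -6), (3, -13)) = 12.2066
d((-7, -6), (5, -18)) = 16.9706
d((16, 10), (-12, -12)) = 35.609
d((16, 10), (-11, 13)) = 27.1662
d((16, 10), (3, -13)) = 26.4197
d((16, 10), (5, -18)) = 30.0832
d((-12, -12), (-11, 13)) = 25.02
d((-12, -12), (3, -13)) = 15.0333
d((-12, -12), (5, -18)) = 18.0278
d((-11, 13), (3, -13)) = 29.5296
d((-11, 13), (5, -18)) = 34.8855
d((3, -13), (5, -18)) = 5.3852 <-- minimum

Closest pair: (3, -13) and (5, -18) with distance 5.3852

The closest pair is (3, -13) and (5, -18) with Euclidean distance 5.3852. For 7 points, brute-force pairwise comparison is shown above. For large n, the divide-and-conquer algorithm (sort by x, recurse on halves, check the dividing strip) achieves O(n log n).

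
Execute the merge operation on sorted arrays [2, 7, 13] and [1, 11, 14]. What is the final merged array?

Merging process:

Compare 2 vs 1: take 1 from right. Merged: [1]
Compare 2 vs 11: take 2 from left. Merged: [1, 2]
Compare 7 vs 11: take 7 from left. Merged: [1, 2, 7]
Compare 13 vs 11: take 11 from right. Merged: [1, 2, 7, 11]
Compare 13 vs 14: take 13 from left. Merged: [1, 2, 7, 11, 13]
Append remaining from right: [14]. Merged: [1, 2, 7, 11, 13, 14]

Final merged array: [1, 2, 7, 11, 13, 14]
Total comparisons: 5

The merged array is [1, 2, 7, 11, 13, 14], requiring 5 comparisons. The merge step runs in O(n) time where n is the total number of elements.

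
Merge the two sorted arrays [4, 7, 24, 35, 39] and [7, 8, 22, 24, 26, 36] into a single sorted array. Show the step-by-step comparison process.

Merging process:

Compare 4 vs 7: take 4 from left. Merged: [4]
Compare 7 vs 7: take 7 from left. Merged: [4, 7]
Compare 24 vs 7: take 7 from right. Merged: [4, 7, 7]
Compare 24 vs 8: take 8 from right. Merged: [4, 7, 7, 8]
Compare 24 vs 22: take 22 from right. Merged: [4, 7, 7, 8, 22]
Compare 24 vs 24: take 24 from left. Merged: [4, 7, 7, 8, 22, 24]
Compare 35 vs 24: take 24 from right. Merged: [4, 7, 7, 8, 22, 24, 24]
Compare 35 vs 26: take 26 from right. Merged: [4, 7, 7, 8, 22, 24, 24, 26]
Compare 35 vs 36: take 35 from left. Merged: [4, 7, 7, 8, 22, 24, 24, 26, 35]
Compare 39 vs 36: take 36 from right. Merged: [4, 7, 7, 8, 22, 24, 24, 26, 35, 36]
Append remaining from left: [39]. Merged: [4, 7, 7, 8, 22, 24, 24, 26, 35, 36, 39]

Final merged array: [4, 7, 7, 8, 22, 24, 24, 26, 35, 36, 39]
Total comparisons: 10

The merged array is [4, 7, 7, 8, 22, 24, 24, 26, 35, 36, 39], requiring 10 comparisons. The merge step runs in O(n) time where n is the total number of elements.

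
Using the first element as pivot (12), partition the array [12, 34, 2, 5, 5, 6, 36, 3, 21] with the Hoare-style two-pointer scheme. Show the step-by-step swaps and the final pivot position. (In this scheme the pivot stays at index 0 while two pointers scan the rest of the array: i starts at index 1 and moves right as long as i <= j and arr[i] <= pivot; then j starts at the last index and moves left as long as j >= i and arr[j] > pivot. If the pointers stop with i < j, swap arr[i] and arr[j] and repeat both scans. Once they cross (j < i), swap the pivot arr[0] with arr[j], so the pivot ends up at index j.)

Hoare-style two-pointer partition with pivot = 12:

Initial array: [12, 34, 2, 5, 5, 6, 36, 3, 21]

Pointers start at i = 1, j = 8.
i stops at index 1 (arr[1]=34 > 12), j stops at index 7 (arr[7]=3 <= 12): swap arr[1] and arr[7], array becomes [12, 3, 2, 5, 5, 6, 36, 34, 21]
i ends at 6, j ends at 5: the pointers have crossed (j < i), so scanning stops.

Swap pivot arr[0] with arr[5] to place pivot at position 5: [6, 3, 2, 5, 5, 12, 36, 34, 21]
Pivot position: 5

After partitioning with pivot 12, the array becomes [6, 3, 2, 5, 5, 12, 36, 34, 21]. The pivot is placed at index 5. All elements to the left of the pivot are <= 12, and all elements to the right are > 12.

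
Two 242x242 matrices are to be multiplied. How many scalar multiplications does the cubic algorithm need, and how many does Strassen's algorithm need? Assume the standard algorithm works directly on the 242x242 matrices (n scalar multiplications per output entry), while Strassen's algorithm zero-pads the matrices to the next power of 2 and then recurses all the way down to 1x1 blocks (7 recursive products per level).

Matrix multiplication for 242x242 matrices:

Strassen's algorithm requires power-of-2 dimensions. Pad 242x242 to 256x256 (next power of 2).

Standard algorithm: 242^3 = 14172488 multiplications
Strassen's algorithm: 7^(log2(256)) = 7^8 = 5764801 multiplications
Savings: 14172488 - 5764801 = 8407687 multiplications

Standard: 14172488 multiplications (242^3). Strassen: 5764801 multiplications (7^8, after padding to 256x256). Strassen reduces 8 recursive multiplications to 7 at each level.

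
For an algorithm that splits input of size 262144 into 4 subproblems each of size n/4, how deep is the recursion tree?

For divide and conquer with division factor 4:

Problem sizes at each level:
Level 0: 262144
Level 1: 65536
Level 2: 16384
Level 3: 4096
Level 4: 1024
Level 5: 256
Level 6: 64
Level 7: 16
Level 8: 4
Level 9: 1

The root is level 0 and the size-1 base case is level 9 (the tree spans levels 0 through 9, i.e. 10 levels counting the root), so the depth is the number of divisions: log_4(262144) = 9

The recursion tree depth is log_4(262144) = 9. At each level, the problem size is divided by 4, so it takes 9 divisions to reduce to a base case of size 1. The algorithm makes 4 recursive calls at each level.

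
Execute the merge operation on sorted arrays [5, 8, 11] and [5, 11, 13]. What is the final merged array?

Merging process:

Compare 5 vs 5: take 5 from left. Merged: [5]
Compare 8 vs 5: take 5 from right. Merged: [5, 5]
Compare 8 vs 11: take 8 from left. Merged: [5, 5, 8]
Compare 11 vs 11: take 11 from left. Merged: [5, 5, 8, 11]
Append remaining from right: [11, 13]. Merged: [5, 5, 8, 11, 11, 13]

Final merged array: [5, 5, 8, 11, 11, 13]
Total comparisons: 4

The merged array is [5, 5, 8, 11, 11, 13], requiring 4 comparisons. The merge step runs in O(n) time where n is the total number of elements.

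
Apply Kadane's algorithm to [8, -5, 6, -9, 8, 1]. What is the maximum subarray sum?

Using Kadane's algorithm on [8, -5, 6, -9, 8, 1]:

Scanning through the array:
Position 1 (value -5): max_ending_here = 3, max_so_far = 8
Position 2 (value 6): max_ending_here = 9, max_so_far = 9
Position 3 (value -9): max_ending_here = 0, max_so_far = 9
Position 4 (value 8): max_ending_here = 8, max_so_far = 9
Position 5 (value 1): max_ending_here = 9, max_so_far = 9

Maximum subarray: [8, -5, 6]
Maximum sum: 9

The maximum subarray is [8, -5, 6] with sum 9. This subarray runs from index 0 to index 2.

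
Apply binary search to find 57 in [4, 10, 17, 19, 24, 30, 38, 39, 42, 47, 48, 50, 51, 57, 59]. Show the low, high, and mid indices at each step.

Binary search for 57 in [4, 10, 17, 19, 24, 30, 38, 39, 42, 47, 48, 50, 51, 57, 59]:

lo=0, hi=14, mid=7, arr[mid]=39 -> 39 < 57, search right half
lo=8, hi=14, mid=11, arr[mid]=50 -> 50 < 57, search right half
lo=12, hi=14, mid=13, arr[mid]=57 -> Found target at index 13!

Binary search finds 57 at index 13 after 3 comparisons. The search repeatedly halves the search space by comparing with the middle element.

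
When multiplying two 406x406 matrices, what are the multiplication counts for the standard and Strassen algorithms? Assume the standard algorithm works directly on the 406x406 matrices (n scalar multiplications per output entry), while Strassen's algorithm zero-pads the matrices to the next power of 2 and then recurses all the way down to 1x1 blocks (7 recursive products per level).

Matrix multiplication for 406x406 matrices:

Strassen's algorithm requires power-of-2 dimensions. Pad 406x406 to 512x512 (next power of 2).

Standard algorithm: 406^3 = 66923416 multiplications
Strassen's algorithm: 7^(log2(512)) = 7^9 = 40353607 multiplications
Savings: 66923416 - 40353607 = 26569809 multiplications

Standard: 66923416 multiplications (406^3). Strassen: 40353607 multiplications (7^9, after padding to 512x512). Strassen reduces 8 recursive multiplications to 7 at each level.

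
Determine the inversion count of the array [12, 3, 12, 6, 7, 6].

Finding inversions in [12, 3, 12, 6, 7, 6]:

(0, 1): arr[0]=12 > arr[1]=3
(0, 3): arr[0]=12 > arr[3]=6
(0, 4): arr[0]=12 > arr[4]=7
(0, 5): arr[0]=12 > arr[5]=6
(2, 3): arr[2]=12 > arr[3]=6
(2, 4): arr[2]=12 > arr[4]=7
(2, 5): arr[2]=12 > arr[5]=6
(4, 5): arr[4]=7 > arr[5]=6

Total inversions: 8

The array has 8 inversion(s): (0,1), (0,3), (0,4), (0,5), (2,3), (2,4), (2,5), (4,5). Each pair (i,j) satisfies i < j and arr[i] > arr[j].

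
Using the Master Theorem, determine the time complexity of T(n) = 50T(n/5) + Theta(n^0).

Master Theorem for T(n) = 50T(n/5) + O(n^0):

a = 50, b = 5, c = 0
log_b(a) = log_5(50) = 2.4307

Case 1: c = 0 < log_5(50) = 2.4307
T(n) = O(n^(log_5 50))

For T(n) = 50T(n/5) + O(n^0): log_5(50) = 2.4307. This is Case 1 of the Master Theorem (c < log_b(a), work dominated by leaves), giving O(n^(log_5 50)).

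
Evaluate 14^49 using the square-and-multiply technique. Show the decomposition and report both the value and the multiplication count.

Computing 14^49 by squaring (build up from 14^1; each line after the first costs one multiplication):

14^1 = 14
14^2 = (14^1)^2 = 14^2 = 196
14^3 = 14 * 14^2 = 14 * 196 = 2744
14^6 = (14^3)^2 = 2744^2 = 7529536
14^12 = (14^6)^2 = 7529536^2 = 56693912375296
14^24 = (14^12)^2 = 56693912375296^2 = 3214199700417740936751087616
14^48 = (14^24)^2 = 3214199700417740936751087616^2 = 10331079714165495587340637070279506584015829758908563456
14^49 = 14 * 14^48 = 14 * 10331079714165495587340637070279506584015829758908563456 = 144635115998316938222768918983913092176221616624719888384

Result: 144635115998316938222768918983913092176221616624719888384
Multiplications needed: 7 (7 lines after 14^1)

14^49 = 144635115998316938222768918983913092176221616624719888384. Using exponentiation by squaring, this requires 7 multiplications. The key idea: if the exponent is even, square the half-power; if odd, multiply by the base once.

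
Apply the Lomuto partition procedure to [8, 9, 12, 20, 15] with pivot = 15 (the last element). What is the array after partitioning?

Lomuto partition with pivot = 15:

Initial array: [8, 9, 12, 20, 15]

arr[0]=8 <= 15: swap with position 0, array becomes [8, 9, 12, 20, 15]
arr[1]=9 <= 15: swap with position 1, array becomes [8, 9, 12, 20, 15]
arr[2]=12 <= 15: swap with position 2, array becomes [8, 9, 12, 20, 15]
arr[3]=20 > 15: no swap

Place pivot at position 3: [8, 9, 12, 15, 20]
Pivot position: 3

After partitioning with pivot 15, the array becomes [8, 9, 12, 15, 20]. The pivot is placed at index 3. All elements to the left of the pivot are <= 15, and all elements to the right are > 15.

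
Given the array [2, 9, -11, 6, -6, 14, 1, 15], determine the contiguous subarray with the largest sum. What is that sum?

Using Kadane's algorithm on [2, 9, -11, 6, -6, 14, 1, 15]:

Scanning through the array:
Position 1 (value 9): max_ending_here = 11, max_so_far = 11
Position 2 (value -11): max_ending_here = 0, max_so_far = 11
Position 3 (value 6): max_ending_here = 6, max_so_far = 11
Position 4 (value -6): max_ending_here = 0, max_so_far = 11
Position 5 (value 14): max_ending_here = 14, max_so_far = 14
Position 6 (value 1): max_ending_here = 15, max_so_far = 15
Position 7 (value 15): max_ending_here = 30, max_so_far = 30

Maximum subarray: [2, 9, -11, 6, -6, 14, 1, 15]
Maximum sum: 30

The maximum subarray is [2, 9, -11, 6, -6, 14, 1, 15] with sum 30. This subarray runs from index 0 to index 7.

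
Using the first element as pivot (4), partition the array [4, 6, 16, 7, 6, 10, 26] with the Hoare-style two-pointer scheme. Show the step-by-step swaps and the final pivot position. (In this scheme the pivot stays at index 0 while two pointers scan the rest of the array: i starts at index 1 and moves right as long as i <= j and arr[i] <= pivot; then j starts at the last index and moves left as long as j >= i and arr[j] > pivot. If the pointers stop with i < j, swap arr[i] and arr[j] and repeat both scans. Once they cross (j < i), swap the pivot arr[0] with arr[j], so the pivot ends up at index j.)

Hoare-style two-pointer partition with pivot = 4:

Initial array: [4, 6, 16, 7, 6, 10, 26]

Pointers start at i = 1, j = 6.
i ends at 1, j ends at 0: the pointers have crossed (j < i), so scanning stops.

j = 0, so swapping arr[0] with arr[j] leaves the pivot at position 0: [4, 6, 16, 7, 6, 10, 26]
Pivot position: 0

After partitioning with pivot 4, the array becomes [4, 6, 16, 7, 6, 10, 26]. The pivot is placed at index 0. All elements to the left of the pivot are <= 4, and all elements to the right are > 4.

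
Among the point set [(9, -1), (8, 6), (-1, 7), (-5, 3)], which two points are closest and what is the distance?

Computing all pairwise distances among 4 points:

d((9, -1), (8, 6)) = 7.0711
d((9, -1), (-1, 7)) = 12.8062
d((9, -1), (-5, 3)) = 14.5602
d((8, 6), (-1, 7)) = 9.0554
d((8, 6), (-5, 3)) = 13.3417
d((-1, 7), (-5, 3)) = 5.6569 <-- minimum

Closest pair: (-1, 7) and (-5, 3) with distance 5.6569

The closest pair is (-1, 7) and (-5, 3) with Euclidean distance 5.6569. For 4 points, brute-force pairwise comparison is shown above. For large n, the divide-and-conquer algorithm (sort by x, recurse on halves, check the dividing strip) achieves O(n log n).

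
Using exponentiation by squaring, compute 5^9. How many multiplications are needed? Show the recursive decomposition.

Computing 5^9 by squaring (build up from 5^1; each line after the first costs one multiplication):

5^1 = 5
5^2 = (5^1)^2 = 5^2 = 25
5^4 = (5^2)^2 = 25^2 = 625
5^8 = (5^4)^2 = 625^2 = 390625
5^9 = 5 * 5^8 = 5 * 390625 = 1953125

Result: 1953125
Multiplications needed: 4 (4 lines after 5^1)

5^9 = 1953125. Using exponentiation by squaring, this requires 4 multiplications. The key idea: if the exponent is even, square the half-power; if odd, multiply by the base once.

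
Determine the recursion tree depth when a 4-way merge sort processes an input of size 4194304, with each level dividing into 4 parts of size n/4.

For divide and conquer with division factor 4:

Problem sizes at each level:
Level 0: 4194304
Level 1: 1048576
Level 2: 262144
Level 3: 65536
Level 4: 16384
Level 5: 4096
Level 6: 1024
Level 7: 256
Level 8: 64
Level 9: 16
Level 10: 4
Level 11: 1

The root is level 0 and the size-1 base case is level 11 (the tree spans levels 0 through 11, i.e. 12 levels counting the root), so the depth is the number of divisions: log_4(4194304) = 11

The recursion tree depth is log_4(4194304) = 11. At each level, the problem size is divided by 4, so it takes 11 divisions to reduce to a base case of size 1. The algorithm makes 4 recursive calls at each level.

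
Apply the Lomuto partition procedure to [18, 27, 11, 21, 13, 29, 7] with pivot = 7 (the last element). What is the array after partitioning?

Lomuto partition with pivot = 7:

Initial array: [18, 27, 11, 21, 13, 29, 7]

arr[0]=18 > 7: no swap
arr[1]=27 > 7: no swap
arr[2]=11 > 7: no swap
arr[3]=21 > 7: no swap
arr[4]=13 > 7: no swap
arr[5]=29 > 7: no swap

Place pivot at position 0: [7, 27, 11, 21, 13, 29, 18]
Pivot position: 0

After partitioning with pivot 7, the array becomes [7, 27, 11, 21, 13, 29, 18]. The pivot is placed at index 0. All elements to the left of the pivot are <= 7, and all elements to the right are > 7.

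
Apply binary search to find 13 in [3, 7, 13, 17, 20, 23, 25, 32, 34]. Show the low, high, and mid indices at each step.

Binary search for 13 in [3, 7, 13, 17, 20, 23, 25, 32, 34]:

lo=0, hi=8, mid=4, arr[mid]=20 -> 20 > 13, search left half
lo=0, hi=3, mid=1, arr[mid]=7 -> 7 < 13, search right half
lo=2, hi=3, mid=2, arr[mid]=13 -> Found target at index 2!

Binary search finds 13 at index 2 after 3 comparisons. The search repeatedly halves the search space by comparing with the middle element.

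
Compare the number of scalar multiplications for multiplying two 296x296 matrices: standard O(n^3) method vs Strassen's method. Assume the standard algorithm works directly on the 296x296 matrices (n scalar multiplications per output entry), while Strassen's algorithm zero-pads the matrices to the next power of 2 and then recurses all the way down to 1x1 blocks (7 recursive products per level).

Matrix multiplication for 296x296 matrices:

Strassen's algorithm requires power-of-2 dimensions. Pad 296x296 to 512x512 (next power of 2).

Standard algorithm: 296^3 = 25934336 multiplications
Strassen's algorithm: 7^(log2(512)) = 7^9 = 40353607 multiplications
Difference: 25934336 - 40353607 = -14419271 (Strassen uses MORE here due to padding overhead — for small or just-over-power-of-2 n, padding can outweigh the per-level savings)

Standard: 25934336 multiplications (296^3). Strassen: 40353607 multiplications (7^9, after padding to 512x512). Strassen reduces 8 recursive multiplications to 7 at each level.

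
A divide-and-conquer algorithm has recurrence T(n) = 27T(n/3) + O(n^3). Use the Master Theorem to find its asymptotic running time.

Master Theorem for T(n) = 27T(n/3) + O(n^3):

a = 27, b = 3, c = 3
log_b(a) = log_3(27) = 3.0000

Case 2: c = 3 = log_3(27) = 3.0000
T(n) = O(n^3 log n) = O(n^3 log n)

For T(n) = 27T(n/3) + O(n^3): log_3(27) = 3.0000. This is Case 2 of the Master Theorem (c = log_b(a), equal work at all levels), giving O(n^3 log n).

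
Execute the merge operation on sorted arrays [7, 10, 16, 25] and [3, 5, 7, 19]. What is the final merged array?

Merging process:

Compare 7 vs 3: take 3 from right. Merged: [3]
Compare 7 vs 5: take 5 from right. Merged: [3, 5]
Compare 7 vs 7: take 7 from left. Merged: [3, 5, 7]
Compare 10 vs 7: take 7 from right. Merged: [3, 5, 7, 7]
Compare 10 vs 19: take 10 from left. Merged: [3, 5, 7, 7, 10]
Compare 16 vs 19: take 16 from left. Merged: [3, 5, 7, 7, 10, 16]
Compare 25 vs 19: take 19 from right. Merged: [3, 5, 7, 7, 10, 16, 19]
Append remaining from left: [25]. Merged: [3, 5, 7, 7, 10, 16, 19, 25]

Final merged array: [3, 5, 7, 7, 10, 16, 19, 25]
Total comparisons: 7

The merged array is [3, 5, 7, 7, 10, 16, 19, 25], requiring 7 comparisons. The merge step runs in O(n) time where n is the total number of elements.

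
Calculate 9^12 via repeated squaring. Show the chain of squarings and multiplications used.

Computing 9^12 by squaring (build up from 9^1; each line after the first costs one multiplication):

9^1 = 9
9^2 = (9^1)^2 = 9^2 = 81
9^3 = 9 * 9^2 = 9 * 81 = 729
9^6 = (9^3)^2 = 729^2 = 531441
9^12 = (9^6)^2 = 531441^2 = 282429536481

Result: 282429536481
Multiplications needed: 4 (4 lines after 9^1)

9^12 = 282429536481. Using exponentiation by squaring, this requires 4 multiplications. The key idea: if the exponent is even, square the half-power; if odd, multiply by the base once.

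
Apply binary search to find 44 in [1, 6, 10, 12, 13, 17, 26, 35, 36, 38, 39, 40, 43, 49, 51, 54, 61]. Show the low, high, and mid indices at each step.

Binary search for 44 in [1, 6, 10, 12, 13, 17, 26, 35, 36, 38, 39, 40, 43, 49, 51, 54, 61]:

lo=0, hi=16, mid=8, arr[mid]=36 -> 36 < 44, search right half
lo=9, hi=16, mid=12, arr[mid]=43 -> 43 < 44, search right half
lo=13, hi=16, mid=14, arr[mid]=51 -> 51 > 44, search left half
lo=13, hi=13, mid=13, arr[mid]=49 -> 49 > 44, search left half
lo=13 > hi=12, target 44 not found

Binary search determines that 44 is not in the array after 4 comparisons. The search space was exhausted without finding the target.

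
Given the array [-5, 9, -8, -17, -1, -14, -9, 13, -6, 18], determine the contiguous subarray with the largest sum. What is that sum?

Using Kadane's algorithm on [-5, 9, -8, -17, -1, -14, -9, 13, -6, 18]:

Scanning through the array:
Position 1 (value 9): max_ending_here = 9, max_so_far = 9
Position 2 (value -8): max_ending_here = 1, max_so_far = 9
Position 3 (value -17): max_ending_here = -16, max_so_far = 9
Position 4 (value -1): max_ending_here = -1, max_so_far = 9
Position 5 (value -14): max_ending_here = -14, max_so_far = 9
Position 6 (value -9): max_ending_here = -9, max_so_far = 9
Position 7 (value 13): max_ending_here = 13, max_so_far = 13
Position 8 (value -6): max_ending_here = 7, max_so_far = 13
Position 9 (value 18): max_ending_here = 25, max_so_far = 25

Maximum subarray: [13, -6, 18]
Maximum sum: 25

The maximum subarray is [13, -6, 18] with sum 25. This subarray runs from index 7 to index 9.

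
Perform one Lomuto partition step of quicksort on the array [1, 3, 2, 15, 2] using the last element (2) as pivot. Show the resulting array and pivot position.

Lomuto partition with pivot = 2:

Initial array: [1, 3, 2, 15, 2]

arr[0]=1 <= 2: swap with position 0, array becomes [1, 3, 2, 15, 2]
arr[1]=3 > 2: no swap
arr[2]=2 <= 2: swap with position 1, array becomes [1, 2, 3, 15, 2]
arr[3]=15 > 2: no swap

Place pivot at position 2: [1, 2, 2, 15, 3]
Pivot position: 2

After partitioning with pivot 2, the array becomes [1, 2, 2, 15, 3]. The pivot is placed at index 2. All elements to the left of the pivot are <= 2, and all elements to the right are > 2.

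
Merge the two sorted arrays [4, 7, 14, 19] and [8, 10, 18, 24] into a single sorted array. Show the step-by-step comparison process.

Merging process:

Compare 4 vs 8: take 4 from left. Merged: [4]
Compare 7 vs 8: take 7 from left. Merged: [4, 7]
Compare 14 vs 8: take 8 from right. Merged: [4, 7, 8]
Compare 14 vs 10: take 10 from right. Merged: [4, 7, 8, 10]
Compare 14 vs 18: take 14 from left. Merged: [4, 7, 8, 10, 14]
Compare 19 vs 18: take 18 from right. Merged: [4, 7, 8, 10, 14, 18]
Compare 19 vs 24: take 19 from left. Merged: [4, 7, 8, 10, 14, 18, 19]
Append remaining from right: [24]. Merged: [4, 7, 8, 10, 14, 18, 19, 24]

Final merged array: [4, 7, 8, 10, 14, 18, 19, 24]
Total comparisons: 7

The merged array is [4, 7, 8, 10, 14, 18, 19, 24], requiring 7 comparisons. The merge step runs in O(n) time where n is the total number of elements.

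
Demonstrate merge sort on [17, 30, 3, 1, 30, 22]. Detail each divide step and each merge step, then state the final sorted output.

Merge sort trace:

Split: [17, 30, 3, 1, 30, 22] -> [17, 30, 3] and [1, 30, 22]
  Split: [17, 30, 3] -> [17] and [30, 3]
    Split: [30, 3] -> [30] and [3]
    Merge: [30] + [3] -> [3, 30]
  Merge: [17] + [3, 30] -> [3, 17, 30]
  Split: [1, 30, 22] -> [1] and [30, 22]
    Split: [30, 22] -> [30] and [22]
    Merge: [30] + [22] -> [22, 30]
  Merge: [1] + [22, 30] -> [1, 22, 30]
Merge: [3, 17, 30] + [1, 22, 30] -> [1, 3, 17, 22, 30, 30]

Final sorted array: [1, 3, 17, 22, 30, 30]

The merge sort proceeds by recursively splitting the array and merging sorted halves.
After all merges, the sorted array is [1, 3, 17, 22, 30, 30].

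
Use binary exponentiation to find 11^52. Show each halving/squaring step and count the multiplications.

Computing 11^52 by squaring (build up from 11^1; each line after the first costs one multiplication):

11^1 = 11
11^2 = (11^1)^2 = 11^2 = 121
11^3 = 11 * 11^2 = 11 * 121 = 1331
11^6 = (11^3)^2 = 1331^2 = 1771561
11^12 = (11^6)^2 = 1771561^2 = 3138428376721
11^13 = 11 * 11^12 = 11 * 3138428376721 = 34522712143931
11^26 = (11^13)^2 = 34522712143931^2 = 1191817653772720942460132761
11^52 = (11^26)^2 = 1191817653772720942460132761^2 = 1420429319844313329730664601483335671261683881745483121

Result: 1420429319844313329730664601483335671261683881745483121
Multiplications needed: 7 (7 lines after 11^1)

11^52 = 1420429319844313329730664601483335671261683881745483121. Using exponentiation by squaring, this requires 7 multiplications. The key idea: if the exponent is even, square the half-power; if odd, multiply by the base once.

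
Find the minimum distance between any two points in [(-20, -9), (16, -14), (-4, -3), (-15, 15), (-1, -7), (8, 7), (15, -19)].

Computing all pairwise distances among 7 points:

d((-20, -9), (16, -14)) = 36.3456
d((-20, -9), (-4, -3)) = 17.088
d((-20, -9), (-15, 15)) = 24.5153
d((-20, -9), (-1, -7)) = 19.105
d((-20, -9), (8, 7)) = 32.249
d((-20, -9), (15, -19)) = 36.4005
d((16, -14), (-4, -3)) = 22.8254
d((16, -14), (-15, 15)) = 42.45
d((16, -14), (-1, -7)) = 18.3848
d((16, -14), (8, 7)) = 22.4722
d((16, -14), (15, -19)) = 5.099
d((-4, -3), (-15, 15)) = 21.095
d((-4, -3), (-1, -7)) = 5.0 <-- minimum
d((-4, -3), (8, 7)) = 15.6205
d((-4, -3), (15, -19)) = 24.8395
d((-15, 15), (-1, -7)) = 26.0768
d((-15, 15), (8, 7)) = 24.3516
d((-15, 15), (15, -19)) = 45.3431
d((-1, -7), (8, 7)) = 16.6433
d((-1, -7), (15, -19)) = 20.0
d((8, 7), (15, -19)) = 26.9258

Closest pair: (-4, -3) and (-1, -7) with distance 5.0

The closest pair is (-4, -3) and (-1, -7) with Euclidean distance 5.0. For 7 points, brute-force pairwise comparison is shown above. For large n, the divide-and-conquer algorithm (sort by x, recurse on halves, check the dividing strip) achieves O(n log n).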